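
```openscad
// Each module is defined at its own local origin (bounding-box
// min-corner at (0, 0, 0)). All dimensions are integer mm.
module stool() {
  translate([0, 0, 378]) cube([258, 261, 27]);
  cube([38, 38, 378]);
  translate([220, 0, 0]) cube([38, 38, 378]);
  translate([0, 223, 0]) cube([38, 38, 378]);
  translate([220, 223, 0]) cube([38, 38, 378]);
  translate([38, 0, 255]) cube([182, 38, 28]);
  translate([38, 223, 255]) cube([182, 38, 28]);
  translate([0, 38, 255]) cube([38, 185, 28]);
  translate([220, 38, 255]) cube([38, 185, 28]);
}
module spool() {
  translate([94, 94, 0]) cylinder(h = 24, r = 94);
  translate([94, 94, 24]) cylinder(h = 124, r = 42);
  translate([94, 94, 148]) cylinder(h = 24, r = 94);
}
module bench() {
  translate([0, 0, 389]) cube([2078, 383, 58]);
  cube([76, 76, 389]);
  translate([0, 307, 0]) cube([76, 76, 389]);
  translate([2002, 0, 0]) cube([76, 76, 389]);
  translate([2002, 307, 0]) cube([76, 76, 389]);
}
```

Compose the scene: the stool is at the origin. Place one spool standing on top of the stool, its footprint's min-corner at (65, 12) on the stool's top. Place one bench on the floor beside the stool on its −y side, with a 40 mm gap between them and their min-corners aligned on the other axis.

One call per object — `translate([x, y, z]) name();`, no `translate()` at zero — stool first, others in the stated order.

stool();
translate([65, 12, 405]) spool();
translate([0, -423, 0]) bench();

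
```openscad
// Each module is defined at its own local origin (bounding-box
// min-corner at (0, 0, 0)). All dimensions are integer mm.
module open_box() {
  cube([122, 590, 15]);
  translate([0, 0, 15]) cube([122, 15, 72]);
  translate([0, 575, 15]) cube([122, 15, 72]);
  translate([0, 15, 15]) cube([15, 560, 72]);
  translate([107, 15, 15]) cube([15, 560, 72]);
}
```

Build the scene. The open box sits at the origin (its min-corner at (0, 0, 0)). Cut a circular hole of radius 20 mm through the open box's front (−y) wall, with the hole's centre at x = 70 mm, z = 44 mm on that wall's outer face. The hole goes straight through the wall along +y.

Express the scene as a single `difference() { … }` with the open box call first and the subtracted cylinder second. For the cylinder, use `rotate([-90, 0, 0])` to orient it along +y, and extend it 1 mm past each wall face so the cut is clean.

difference() {
  open_box();
  translate([70, -1, 44]) rotate([-90, 0, 0]) cylinder(h = 17, r = 20);
}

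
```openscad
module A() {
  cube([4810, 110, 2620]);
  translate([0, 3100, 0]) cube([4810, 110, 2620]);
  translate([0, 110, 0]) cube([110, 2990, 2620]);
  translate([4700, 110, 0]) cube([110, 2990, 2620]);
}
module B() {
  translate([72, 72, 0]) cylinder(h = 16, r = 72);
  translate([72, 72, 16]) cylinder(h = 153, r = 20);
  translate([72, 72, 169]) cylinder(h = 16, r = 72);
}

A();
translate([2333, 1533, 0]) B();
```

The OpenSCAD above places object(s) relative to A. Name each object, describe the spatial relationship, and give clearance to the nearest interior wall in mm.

Clearances: x = 2223, y = 1423; minimum 1423 mm.

A is a house frame. B is a spool. The spool sits inside the house frame, centred. The clearance to the nearest interior wall is 1423 mm.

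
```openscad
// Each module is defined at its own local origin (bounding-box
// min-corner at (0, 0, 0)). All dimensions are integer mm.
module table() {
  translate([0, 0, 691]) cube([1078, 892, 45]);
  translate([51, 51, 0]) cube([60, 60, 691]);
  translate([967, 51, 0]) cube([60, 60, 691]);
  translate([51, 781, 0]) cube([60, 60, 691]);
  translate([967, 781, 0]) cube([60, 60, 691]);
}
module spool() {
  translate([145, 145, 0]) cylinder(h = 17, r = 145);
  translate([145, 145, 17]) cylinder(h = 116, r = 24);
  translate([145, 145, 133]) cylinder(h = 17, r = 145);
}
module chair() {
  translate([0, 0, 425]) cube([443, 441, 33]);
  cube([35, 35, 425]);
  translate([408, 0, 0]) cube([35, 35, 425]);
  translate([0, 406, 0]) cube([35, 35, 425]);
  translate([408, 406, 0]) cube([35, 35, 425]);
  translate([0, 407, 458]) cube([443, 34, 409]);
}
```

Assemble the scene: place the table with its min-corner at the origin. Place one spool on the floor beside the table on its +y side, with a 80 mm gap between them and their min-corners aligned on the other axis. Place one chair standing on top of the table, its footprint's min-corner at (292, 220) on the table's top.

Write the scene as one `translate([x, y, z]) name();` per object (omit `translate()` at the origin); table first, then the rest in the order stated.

table();
translate([0, 972, 0]) spool();
translate([292, 220, 736]) chair();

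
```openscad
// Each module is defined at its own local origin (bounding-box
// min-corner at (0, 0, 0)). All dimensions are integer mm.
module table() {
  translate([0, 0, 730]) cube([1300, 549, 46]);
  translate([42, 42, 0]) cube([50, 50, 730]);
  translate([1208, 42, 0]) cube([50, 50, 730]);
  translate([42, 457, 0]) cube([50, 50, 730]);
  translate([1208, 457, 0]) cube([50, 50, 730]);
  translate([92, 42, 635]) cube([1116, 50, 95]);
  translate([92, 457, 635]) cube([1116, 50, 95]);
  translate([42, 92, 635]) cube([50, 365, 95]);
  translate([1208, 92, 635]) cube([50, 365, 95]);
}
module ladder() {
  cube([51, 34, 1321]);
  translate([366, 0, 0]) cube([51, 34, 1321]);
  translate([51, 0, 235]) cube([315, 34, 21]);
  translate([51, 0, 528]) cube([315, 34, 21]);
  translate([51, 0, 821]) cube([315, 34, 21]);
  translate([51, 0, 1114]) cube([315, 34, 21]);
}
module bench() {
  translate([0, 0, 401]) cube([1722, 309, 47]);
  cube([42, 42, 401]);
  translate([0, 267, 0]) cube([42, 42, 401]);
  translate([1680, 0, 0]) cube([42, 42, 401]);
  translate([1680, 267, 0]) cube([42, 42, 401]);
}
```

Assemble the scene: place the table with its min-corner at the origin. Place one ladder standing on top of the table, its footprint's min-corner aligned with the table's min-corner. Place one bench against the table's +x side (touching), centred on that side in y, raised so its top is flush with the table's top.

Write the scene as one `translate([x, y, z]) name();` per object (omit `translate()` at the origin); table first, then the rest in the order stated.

table();
translate([0, 0, 776]) ladder();
translate([1300, 120, 328]) bench();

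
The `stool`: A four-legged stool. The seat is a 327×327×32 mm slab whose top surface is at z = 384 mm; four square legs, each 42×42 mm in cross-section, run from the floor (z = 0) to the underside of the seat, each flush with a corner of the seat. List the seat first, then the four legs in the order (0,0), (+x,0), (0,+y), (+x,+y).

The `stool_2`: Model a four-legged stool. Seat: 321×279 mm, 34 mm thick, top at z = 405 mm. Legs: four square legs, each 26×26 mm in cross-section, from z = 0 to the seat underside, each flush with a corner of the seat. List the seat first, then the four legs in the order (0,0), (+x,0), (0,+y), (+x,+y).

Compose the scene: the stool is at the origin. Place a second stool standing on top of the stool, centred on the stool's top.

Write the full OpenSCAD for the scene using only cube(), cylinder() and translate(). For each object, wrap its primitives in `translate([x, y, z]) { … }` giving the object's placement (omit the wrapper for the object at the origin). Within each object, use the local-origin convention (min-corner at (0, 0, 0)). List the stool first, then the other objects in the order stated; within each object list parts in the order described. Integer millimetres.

translate([0, 0, 352]) cube([327, 327, 32]);
cube([42, 42, 352]);
translate([285, 0, 0]) cube([42, 42, 352]);
translate([0, 285, 0]) cube([42, 42, 352]);
translate([285, 285, 0]) cube([42, 42, 352]);
translate([3, 24, 384]) {
  translate([0, 0, 371]) cube([321, 279, 34]);
  cube([26, 26, 371]);
  translate([295, 0, 0]) cube([26, 26, 371]);
  translate([0, 253, 0]) cube([26, 26, 371]);
  translate([295, 253, 0]) cube([26, 26, 371]);
}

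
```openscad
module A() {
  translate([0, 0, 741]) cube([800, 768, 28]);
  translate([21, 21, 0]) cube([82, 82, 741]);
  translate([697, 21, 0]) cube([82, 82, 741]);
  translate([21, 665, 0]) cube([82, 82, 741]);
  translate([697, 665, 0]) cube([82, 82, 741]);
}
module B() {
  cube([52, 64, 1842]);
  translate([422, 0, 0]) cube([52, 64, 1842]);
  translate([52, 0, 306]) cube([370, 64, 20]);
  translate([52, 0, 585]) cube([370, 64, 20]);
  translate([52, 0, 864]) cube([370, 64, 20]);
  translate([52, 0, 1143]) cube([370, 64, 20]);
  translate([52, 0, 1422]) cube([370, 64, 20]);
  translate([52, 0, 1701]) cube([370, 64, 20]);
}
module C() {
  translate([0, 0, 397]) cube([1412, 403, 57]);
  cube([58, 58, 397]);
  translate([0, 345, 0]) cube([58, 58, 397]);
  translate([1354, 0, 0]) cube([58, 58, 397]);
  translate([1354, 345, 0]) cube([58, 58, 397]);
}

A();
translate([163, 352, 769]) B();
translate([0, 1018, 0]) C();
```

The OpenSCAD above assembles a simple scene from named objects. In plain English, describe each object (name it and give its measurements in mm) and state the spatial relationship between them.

A is a table: top 800 mm (x) × 768 mm (y), 28 mm thick, upper face at z = 769 mm, on four 82×82 mm square legs, each inset 21 mm from the nearest pair of top edges, running from z = 0 to the bottom of the top.

B is a straight ladder. Two 52×64 mm vertical rails, 1842 mm tall, stand 474 mm apart (outside-to-outside) with their front faces coplanar on the −y side. 6 rungs, each 64 mm deep and 20 mm tall, span between the inner faces of the rails, front faces flush with the rails. The lowest rung's underside is at z = 306 mm and rungs are spaced 279 mm apart (underside to underside).

C is a long wooden bench with a 1412 mm (x) × 403 mm (y) seat, 57 mm thick, its top surface 454 mm above the floor. Four 58 mm square legs at the seat corners, flush with the edges, run from z = 0 to the seat underside.

The ladder is on top of the table, centred. The bench is on the floor beside the table on its +y side.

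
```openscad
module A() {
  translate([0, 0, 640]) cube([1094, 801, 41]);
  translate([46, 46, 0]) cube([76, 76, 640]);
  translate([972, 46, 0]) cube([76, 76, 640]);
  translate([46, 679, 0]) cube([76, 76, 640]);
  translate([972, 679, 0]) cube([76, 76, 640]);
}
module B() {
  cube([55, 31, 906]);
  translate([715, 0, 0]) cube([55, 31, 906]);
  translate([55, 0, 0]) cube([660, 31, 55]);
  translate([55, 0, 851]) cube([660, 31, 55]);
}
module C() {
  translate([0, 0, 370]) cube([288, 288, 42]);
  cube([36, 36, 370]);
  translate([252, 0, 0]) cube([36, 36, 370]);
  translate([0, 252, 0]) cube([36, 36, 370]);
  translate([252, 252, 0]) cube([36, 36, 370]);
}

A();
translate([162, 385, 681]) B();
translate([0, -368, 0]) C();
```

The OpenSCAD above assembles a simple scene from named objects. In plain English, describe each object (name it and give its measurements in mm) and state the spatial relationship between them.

A is a table with a 1094×801 mm rectangular top, 41 mm thick, top surface at z = 681 mm, supported by four 76×76 mm square legs, each inset 46 mm from the nearest pair of top edges, running from the floor.

B is a rectangular picture frame lying in the x–z plane (depth along y). The opening is 660 mm wide (x) by 796 mm tall (z), surrounded by a border 55 mm wide on all four sides. The frame is 31 mm deep and is made of two full-height vertical stiles with two horizontal rails fitted between them.

C is a four-legged stool. The seat is 288×288 mm, 42 mm thick, top at z = 412 mm. It stands on four square legs, each 36×36 mm in cross-section, from z = 0 to the seat underside, each flush with a corner of the seat.

The picture frame is on top of the table, centred. The stool is on the floor beside the table on its −y side.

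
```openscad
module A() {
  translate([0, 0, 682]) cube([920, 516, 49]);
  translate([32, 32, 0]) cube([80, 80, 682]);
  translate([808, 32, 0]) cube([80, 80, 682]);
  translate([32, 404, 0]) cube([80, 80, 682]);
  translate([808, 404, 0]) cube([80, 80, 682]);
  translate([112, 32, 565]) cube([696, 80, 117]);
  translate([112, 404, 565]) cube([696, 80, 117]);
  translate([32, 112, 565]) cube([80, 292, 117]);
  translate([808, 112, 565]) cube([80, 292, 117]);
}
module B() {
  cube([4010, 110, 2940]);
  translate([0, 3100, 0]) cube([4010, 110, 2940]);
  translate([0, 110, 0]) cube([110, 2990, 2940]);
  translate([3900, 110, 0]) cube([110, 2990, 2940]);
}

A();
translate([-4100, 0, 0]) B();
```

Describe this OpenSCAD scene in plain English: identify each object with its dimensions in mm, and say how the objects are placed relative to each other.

A is a table: top 920 mm (x) × 516 mm (y), 49 mm thick, upper face at z = 731 mm, on four 80×80 mm square legs, each inset 32 mm from the nearest pair of top edges, running from z = 0 to the bottom of the top. Four apron rails, 80 mm thick and 117 mm tall, run between adjacent legs with their top edges flush with the underside of the top and their outer faces flush with the legs' outer faces.

B is a box-shaped house frame (walls only): outside footprint 4010×3210 mm, wall height 2940 mm, wall thickness 110 mm. The two y-facing walls run the full x-width; the two x-facing walls fit between the inner faces of the y-facing walls.

The house frame is on the floor beside the table on its −x side.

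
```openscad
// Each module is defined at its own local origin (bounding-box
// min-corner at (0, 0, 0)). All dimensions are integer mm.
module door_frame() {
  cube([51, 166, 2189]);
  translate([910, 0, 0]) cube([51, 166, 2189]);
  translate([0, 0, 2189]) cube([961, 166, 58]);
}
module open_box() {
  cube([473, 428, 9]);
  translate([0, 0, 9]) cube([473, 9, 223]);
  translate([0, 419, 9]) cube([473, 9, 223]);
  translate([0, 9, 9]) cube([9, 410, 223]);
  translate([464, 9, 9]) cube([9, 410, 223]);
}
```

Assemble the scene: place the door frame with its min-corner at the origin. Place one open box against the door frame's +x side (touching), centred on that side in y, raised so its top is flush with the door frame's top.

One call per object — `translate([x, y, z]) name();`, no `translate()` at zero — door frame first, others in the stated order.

door_frame();
translate([961, -131, 2015]) open_box();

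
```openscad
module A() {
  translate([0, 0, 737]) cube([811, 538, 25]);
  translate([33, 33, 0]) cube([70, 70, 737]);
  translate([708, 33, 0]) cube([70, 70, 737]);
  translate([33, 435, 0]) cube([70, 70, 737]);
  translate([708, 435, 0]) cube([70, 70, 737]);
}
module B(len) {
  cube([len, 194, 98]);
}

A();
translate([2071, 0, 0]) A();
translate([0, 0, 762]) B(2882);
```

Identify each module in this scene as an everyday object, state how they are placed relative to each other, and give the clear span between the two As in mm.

Second table starts at x = 2071; first ends at x = 811; clear span = 2071 − 811 = 1260 mm.

A is a table. B is a beam. A beam spans the tops of two tables. The clear span between the two tables is 1260 mm.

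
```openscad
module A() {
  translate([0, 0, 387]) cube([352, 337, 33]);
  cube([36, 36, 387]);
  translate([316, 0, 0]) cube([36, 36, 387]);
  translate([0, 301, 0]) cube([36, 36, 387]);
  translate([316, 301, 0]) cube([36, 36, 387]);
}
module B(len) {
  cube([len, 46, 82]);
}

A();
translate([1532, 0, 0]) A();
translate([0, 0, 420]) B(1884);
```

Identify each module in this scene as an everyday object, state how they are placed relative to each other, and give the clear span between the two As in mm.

Second stool starts at x = 1532; first ends at x = 352; clear span = 1532 − 352 = 1180 mm.

A is a stool. B is a beam. A beam spans the tops of two stools. The clear span between the two stools is 1180 mm.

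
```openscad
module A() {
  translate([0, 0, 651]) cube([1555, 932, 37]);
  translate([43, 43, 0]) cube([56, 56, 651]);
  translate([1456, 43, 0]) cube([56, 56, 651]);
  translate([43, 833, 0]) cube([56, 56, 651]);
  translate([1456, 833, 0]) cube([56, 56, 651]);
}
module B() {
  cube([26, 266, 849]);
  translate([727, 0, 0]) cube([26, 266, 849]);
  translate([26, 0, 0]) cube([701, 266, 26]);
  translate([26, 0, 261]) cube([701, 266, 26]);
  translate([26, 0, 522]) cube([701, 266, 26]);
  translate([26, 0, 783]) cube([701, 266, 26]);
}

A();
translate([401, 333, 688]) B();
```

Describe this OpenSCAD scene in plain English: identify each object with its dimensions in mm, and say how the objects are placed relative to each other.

A is a table: top 1555 mm (x) × 932 mm (y), 37 mm thick, upper face at z = 688 mm, on four 56×56 mm square legs, each inset 43 mm from the nearest pair of top edges, running from z = 0 to the bottom of the top.

B is a bookshelf 753 mm wide overall, 266 mm deep and 849 mm tall. The two sides are 26 mm thick vertical panels. 4 horizontal shelves of 26 mm thickness span between the inner faces of the sides; the lowest shelf sits on the floor and shelves are stacked with a clear vertical gap of 235 mm between each pair.

The bookshelf is on top of the table, centred.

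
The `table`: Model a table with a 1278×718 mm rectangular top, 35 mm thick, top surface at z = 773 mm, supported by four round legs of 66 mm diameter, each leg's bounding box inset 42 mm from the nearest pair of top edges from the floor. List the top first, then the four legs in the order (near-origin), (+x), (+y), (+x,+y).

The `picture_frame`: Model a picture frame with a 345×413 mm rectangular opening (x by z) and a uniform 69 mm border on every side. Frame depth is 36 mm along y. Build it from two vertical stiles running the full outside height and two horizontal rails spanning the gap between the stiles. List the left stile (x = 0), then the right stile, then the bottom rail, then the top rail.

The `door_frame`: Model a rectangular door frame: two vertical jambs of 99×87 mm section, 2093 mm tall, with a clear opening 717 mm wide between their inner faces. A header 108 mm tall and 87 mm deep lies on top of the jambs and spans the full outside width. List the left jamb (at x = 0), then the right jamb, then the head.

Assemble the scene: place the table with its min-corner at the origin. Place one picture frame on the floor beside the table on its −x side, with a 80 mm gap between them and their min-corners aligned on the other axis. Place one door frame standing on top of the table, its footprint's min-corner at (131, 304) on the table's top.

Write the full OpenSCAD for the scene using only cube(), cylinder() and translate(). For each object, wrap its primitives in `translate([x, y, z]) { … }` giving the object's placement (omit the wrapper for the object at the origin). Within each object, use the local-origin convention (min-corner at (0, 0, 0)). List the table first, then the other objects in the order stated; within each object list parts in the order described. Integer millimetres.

translate([0, 0, 738]) cube([1278, 718, 35]);
translate([75, 75, 0]) cylinder(h = 738, r = 33);
translate([1203, 75, 0]) cylinder(h = 738, r = 33);
translate([75, 643, 0]) cylinder(h = 738, r = 33);
translate([1203, 643, 0]) cylinder(h = 738, r = 33);
translate([-563, 0, 0]) {
  cube([69, 36, 551]);
  translate([414, 0, 0]) cube([69, 36, 551]);
  translate([69, 0, 0]) cube([345, 36, 69]);
  translate([69, 0, 482]) cube([345, 36, 69]);
}
translate([131, 304, 773]) {
  cube([99, 87, 2093]);
  translate([816, 0, 0]) cube([99, 87, 2093]);
  translate([0, 0, 2093]) cube([915, 87, 108]);
}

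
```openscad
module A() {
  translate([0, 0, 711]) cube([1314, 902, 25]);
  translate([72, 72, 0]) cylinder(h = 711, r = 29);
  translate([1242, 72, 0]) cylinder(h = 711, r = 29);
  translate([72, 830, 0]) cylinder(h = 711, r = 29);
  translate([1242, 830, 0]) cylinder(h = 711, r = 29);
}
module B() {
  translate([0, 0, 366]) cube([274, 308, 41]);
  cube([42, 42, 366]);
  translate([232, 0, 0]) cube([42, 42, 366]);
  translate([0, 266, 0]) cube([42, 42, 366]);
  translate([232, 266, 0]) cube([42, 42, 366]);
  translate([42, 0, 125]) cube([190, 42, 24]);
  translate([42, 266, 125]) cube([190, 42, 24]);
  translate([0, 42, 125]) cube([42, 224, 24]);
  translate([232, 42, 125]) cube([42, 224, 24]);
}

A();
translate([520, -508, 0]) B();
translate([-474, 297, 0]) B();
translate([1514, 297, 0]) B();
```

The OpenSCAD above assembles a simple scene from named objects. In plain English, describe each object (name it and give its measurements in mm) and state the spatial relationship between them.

A is a table with a 1314×902 mm rectangular top, 25 mm thick, top surface at z = 736 mm, supported by four round legs of 58 mm diameter, each leg's bounding box inset 43 mm from the nearest pair of top edges, running from the floor.

B is a simple wooden stool: a rectangular seat 274 mm (x) by 308 mm (y), 41 mm thick, top face at z = 407 mm, on four square legs, each 42×42 mm in cross-section. The legs rest on z = 0, each flush with a corner of the seat. Four stretchers, 42 mm wide and 24 mm tall, connect adjacent legs with their undersides at z = 125 mm, each running between the inner faces of the legs it joins and aligned with the legs' outer faces on the other axis.

Three stools sit around the table at the −y, −x, +x sides.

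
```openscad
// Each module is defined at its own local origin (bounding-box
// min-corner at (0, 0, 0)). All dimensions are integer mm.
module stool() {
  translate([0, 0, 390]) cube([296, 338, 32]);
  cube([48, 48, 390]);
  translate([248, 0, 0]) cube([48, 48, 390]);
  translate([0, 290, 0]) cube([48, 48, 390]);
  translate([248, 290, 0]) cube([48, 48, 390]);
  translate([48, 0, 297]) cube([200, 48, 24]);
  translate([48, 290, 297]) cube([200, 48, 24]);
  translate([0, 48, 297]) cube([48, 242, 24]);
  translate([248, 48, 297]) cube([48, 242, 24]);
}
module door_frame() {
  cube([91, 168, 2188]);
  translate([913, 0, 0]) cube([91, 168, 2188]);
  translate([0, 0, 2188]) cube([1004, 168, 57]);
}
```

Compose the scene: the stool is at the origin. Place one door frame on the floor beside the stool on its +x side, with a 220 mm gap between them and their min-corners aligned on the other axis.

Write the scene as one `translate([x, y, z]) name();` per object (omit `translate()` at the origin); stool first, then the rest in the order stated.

stool();
translate([516, 0, 0]) door_frame();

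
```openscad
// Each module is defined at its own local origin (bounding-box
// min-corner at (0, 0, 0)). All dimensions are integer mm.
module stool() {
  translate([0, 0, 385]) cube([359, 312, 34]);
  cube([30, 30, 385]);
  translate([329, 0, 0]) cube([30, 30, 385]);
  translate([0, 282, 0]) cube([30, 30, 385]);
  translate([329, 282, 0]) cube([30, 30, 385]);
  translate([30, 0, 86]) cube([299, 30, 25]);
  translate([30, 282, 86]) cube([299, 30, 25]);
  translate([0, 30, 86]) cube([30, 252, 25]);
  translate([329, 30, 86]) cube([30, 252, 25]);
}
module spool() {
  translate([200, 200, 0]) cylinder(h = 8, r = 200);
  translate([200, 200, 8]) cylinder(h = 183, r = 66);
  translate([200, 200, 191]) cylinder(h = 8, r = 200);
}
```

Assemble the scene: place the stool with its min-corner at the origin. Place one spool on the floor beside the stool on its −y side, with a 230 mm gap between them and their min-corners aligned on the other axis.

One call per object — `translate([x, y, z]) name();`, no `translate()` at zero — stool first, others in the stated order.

stool();
translate([0, -630, 0]) spool();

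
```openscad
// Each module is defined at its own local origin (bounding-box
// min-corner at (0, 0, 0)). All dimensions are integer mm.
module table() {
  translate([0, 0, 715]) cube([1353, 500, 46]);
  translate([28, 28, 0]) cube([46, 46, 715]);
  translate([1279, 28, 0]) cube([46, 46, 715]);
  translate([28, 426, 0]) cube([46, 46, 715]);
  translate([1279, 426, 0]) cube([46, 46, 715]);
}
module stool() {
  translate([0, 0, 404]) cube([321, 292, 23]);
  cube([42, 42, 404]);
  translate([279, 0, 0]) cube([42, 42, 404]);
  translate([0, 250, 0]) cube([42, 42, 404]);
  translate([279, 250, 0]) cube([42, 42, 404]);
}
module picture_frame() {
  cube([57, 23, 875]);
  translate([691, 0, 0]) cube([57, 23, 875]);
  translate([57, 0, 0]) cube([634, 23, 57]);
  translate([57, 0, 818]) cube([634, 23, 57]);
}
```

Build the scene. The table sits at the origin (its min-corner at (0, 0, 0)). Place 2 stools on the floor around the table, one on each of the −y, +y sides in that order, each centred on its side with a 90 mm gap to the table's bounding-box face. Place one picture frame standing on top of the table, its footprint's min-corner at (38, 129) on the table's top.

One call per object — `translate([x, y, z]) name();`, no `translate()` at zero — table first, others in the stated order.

table();
translate([516, -382, 0]) stool();
translate([516, 590, 0]) stool();
translate([38, 129, 761]) picture_frame();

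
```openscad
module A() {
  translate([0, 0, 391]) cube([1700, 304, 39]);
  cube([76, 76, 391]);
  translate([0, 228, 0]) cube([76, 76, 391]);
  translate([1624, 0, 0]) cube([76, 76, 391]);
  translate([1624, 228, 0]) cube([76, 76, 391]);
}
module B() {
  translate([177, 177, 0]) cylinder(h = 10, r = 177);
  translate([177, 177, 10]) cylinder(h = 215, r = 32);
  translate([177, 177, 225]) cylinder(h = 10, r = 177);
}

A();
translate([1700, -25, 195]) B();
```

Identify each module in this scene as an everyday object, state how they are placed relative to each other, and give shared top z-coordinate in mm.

A is a bench. B is a spool. The spool is beside the bench with their tops flush at z = 430. The shared top z-coordinate is 430 mm.

Both tops at z = 430 mm.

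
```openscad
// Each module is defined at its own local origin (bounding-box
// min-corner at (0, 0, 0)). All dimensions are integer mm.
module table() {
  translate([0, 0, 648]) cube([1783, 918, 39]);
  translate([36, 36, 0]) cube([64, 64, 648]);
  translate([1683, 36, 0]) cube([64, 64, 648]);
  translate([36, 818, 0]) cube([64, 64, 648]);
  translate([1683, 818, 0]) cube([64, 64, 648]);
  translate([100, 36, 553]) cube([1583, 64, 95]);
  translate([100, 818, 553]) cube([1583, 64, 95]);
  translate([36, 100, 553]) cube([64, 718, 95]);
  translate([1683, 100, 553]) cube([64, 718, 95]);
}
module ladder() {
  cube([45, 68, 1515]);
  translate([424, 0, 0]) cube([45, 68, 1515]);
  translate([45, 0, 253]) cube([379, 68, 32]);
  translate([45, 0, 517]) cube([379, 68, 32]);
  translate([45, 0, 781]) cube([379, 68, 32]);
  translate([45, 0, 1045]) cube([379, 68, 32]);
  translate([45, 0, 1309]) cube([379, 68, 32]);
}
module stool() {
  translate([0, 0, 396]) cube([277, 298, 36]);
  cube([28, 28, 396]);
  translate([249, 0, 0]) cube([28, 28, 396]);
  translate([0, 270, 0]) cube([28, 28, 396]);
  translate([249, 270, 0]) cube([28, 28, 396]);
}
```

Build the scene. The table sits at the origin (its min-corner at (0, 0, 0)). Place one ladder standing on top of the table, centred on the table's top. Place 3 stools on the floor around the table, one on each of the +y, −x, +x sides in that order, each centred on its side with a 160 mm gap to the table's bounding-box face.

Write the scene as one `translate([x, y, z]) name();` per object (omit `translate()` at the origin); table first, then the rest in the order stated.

table();
translate([657, 425, 687]) ladder();
translate([753, 1078, 0]) stool();
translate([-437, 310, 0]) stool();
translate([1943, 310, 0]) stool();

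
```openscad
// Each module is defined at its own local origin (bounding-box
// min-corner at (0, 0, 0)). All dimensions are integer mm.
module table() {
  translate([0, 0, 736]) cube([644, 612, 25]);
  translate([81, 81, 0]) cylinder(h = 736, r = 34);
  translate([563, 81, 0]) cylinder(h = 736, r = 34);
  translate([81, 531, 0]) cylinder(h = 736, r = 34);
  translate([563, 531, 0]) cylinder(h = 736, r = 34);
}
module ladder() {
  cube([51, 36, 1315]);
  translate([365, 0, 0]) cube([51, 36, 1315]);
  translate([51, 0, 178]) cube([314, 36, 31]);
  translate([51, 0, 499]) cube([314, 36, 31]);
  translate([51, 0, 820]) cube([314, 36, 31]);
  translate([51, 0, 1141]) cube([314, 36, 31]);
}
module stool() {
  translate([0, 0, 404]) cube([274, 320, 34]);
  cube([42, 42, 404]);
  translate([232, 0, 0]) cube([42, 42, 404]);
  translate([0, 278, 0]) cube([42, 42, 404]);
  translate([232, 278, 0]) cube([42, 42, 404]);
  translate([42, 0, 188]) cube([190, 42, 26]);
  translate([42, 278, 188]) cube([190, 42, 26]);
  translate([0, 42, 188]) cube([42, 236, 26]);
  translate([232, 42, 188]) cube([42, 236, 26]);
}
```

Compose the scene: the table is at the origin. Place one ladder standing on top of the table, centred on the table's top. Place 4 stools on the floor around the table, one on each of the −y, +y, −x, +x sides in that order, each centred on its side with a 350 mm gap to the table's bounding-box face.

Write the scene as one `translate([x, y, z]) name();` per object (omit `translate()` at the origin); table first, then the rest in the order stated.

table();
translate([114, 288, 761]) ladder();
translate([185, -670, 0]) stool();
translate([185, 962, 0]) stool();
translate([-624, 146, 0]) stool();
translate([994, 146, 0]) stool();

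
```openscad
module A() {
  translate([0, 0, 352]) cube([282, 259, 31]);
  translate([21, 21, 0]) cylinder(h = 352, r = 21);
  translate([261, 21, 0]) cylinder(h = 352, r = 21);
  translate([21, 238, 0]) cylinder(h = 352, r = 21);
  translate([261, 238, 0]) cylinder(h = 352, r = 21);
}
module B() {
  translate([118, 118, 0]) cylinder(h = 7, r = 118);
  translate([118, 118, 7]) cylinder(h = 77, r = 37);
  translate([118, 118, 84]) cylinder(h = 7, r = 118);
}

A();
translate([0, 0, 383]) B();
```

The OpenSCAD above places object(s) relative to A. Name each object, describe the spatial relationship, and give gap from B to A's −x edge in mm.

A is a stool. B is a spool. The spool is on top of the stool. The gap from the spool to the stool's −x edge is 0 mm.

The spool's min-x is at 0; the stool's min-x is 0; gap = 0 mm.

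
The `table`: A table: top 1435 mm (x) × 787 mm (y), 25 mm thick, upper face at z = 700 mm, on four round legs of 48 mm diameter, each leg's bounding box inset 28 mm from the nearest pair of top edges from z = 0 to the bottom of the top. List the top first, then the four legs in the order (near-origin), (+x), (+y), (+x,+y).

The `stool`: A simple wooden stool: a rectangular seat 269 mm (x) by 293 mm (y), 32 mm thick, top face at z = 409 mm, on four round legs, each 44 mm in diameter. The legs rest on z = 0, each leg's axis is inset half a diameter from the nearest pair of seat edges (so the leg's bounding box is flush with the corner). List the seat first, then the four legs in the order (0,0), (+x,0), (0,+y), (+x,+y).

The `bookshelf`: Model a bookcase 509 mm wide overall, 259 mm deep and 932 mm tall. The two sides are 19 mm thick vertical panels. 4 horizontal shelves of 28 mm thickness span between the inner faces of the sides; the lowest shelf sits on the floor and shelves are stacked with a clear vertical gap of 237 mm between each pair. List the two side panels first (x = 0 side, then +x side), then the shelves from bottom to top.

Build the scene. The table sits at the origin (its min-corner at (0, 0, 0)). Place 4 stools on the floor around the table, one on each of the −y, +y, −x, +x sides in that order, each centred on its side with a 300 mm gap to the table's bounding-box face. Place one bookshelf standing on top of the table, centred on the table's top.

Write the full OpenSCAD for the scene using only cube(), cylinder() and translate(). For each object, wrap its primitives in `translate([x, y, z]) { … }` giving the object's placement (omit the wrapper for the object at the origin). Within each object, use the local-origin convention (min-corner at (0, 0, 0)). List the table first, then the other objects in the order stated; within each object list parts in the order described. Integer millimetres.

translate([0, 0, 675]) cube([1435, 787, 25]);
translate([52, 52, 0]) cylinder(h = 675, r = 24);
translate([1383, 52, 0]) cylinder(h = 675, r = 24);
translate([52, 735, 0]) cylinder(h = 675, r = 24);
translate([1383, 735, 0]) cylinder(h = 675, r = 24);
translate([583, -593, 0]) {
  translate([0, 0, 377]) cube([269, 293, 32]);
  translate([22, 22, 0]) cylinder(h = 377, r = 22);
  translate([247, 22, 0]) cylinder(h = 377, r = 22);
  translate([22, 271, 0]) cylinder(h = 377, r = 22);
  translate([247, 271, 0]) cylinder(h = 377, r = 22);
}
translate([583, 1087, 0]) {
  translate([0, 0, 377]) cube([269, 293, 32]);
  translate([22, 22, 0]) cylinder(h = 377, r = 22);
  translate([247, 22, 0]) cylinder(h = 377, r = 22);
  translate([22, 271, 0]) cylinder(h = 377, r = 22);
  translate([247, 271, 0]) cylinder(h = 377, r = 22);
}
translate([-569, 247, 0]) {
  translate([0, 0, 377]) cube([269, 293, 32]);
  translate([22, 22, 0]) cylinder(h = 377, r = 22);
  translate([247, 22, 0]) cylinder(h = 377, r = 22);
  translate([22, 271, 0]) cylinder(h = 377, r = 22);
  translate([247, 271, 0]) cylinder(h = 377, r = 22);
}
translate([1735, 247, 0]) {
  translate([0, 0, 377]) cube([269, 293, 32]);
  translate([22, 22, 0]) cylinder(h = 377, r = 22);
  translate([247, 22, 0]) cylinder(h = 377, r = 22);
  translate([22, 271, 0]) cylinder(h = 377, r = 22);
  translate([247, 271, 0]) cylinder(h = 377, r = 22);
}
translate([463, 264, 700]) {
  cube([19, 259, 932]);
  translate([490, 0, 0]) cube([19, 259, 932]);
  translate([19, 0, 0]) cube([471, 259, 28]);
  translate([19, 0, 265]) cube([471, 259, 28]);
  translate([19, 0, 530]) cube([471, 259, 28]);
  translate([19, 0, 795]) cube([471, 259, 28]);
}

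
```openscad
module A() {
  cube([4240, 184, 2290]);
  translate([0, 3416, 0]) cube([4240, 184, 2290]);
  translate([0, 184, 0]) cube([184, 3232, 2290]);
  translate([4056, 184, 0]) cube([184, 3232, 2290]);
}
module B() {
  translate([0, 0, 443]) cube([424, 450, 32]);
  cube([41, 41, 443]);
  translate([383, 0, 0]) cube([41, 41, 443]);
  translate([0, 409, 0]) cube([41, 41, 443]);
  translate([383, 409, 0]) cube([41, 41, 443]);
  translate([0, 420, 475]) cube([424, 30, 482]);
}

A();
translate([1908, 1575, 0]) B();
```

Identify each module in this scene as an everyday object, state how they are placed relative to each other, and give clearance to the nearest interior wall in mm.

Clearances: x = 1724, y = 1391; minimum 1391 mm.

A is a house frame. B is a chair. The chair sits inside the house frame, centred. The clearance to the nearest interior wall is 1391 mm.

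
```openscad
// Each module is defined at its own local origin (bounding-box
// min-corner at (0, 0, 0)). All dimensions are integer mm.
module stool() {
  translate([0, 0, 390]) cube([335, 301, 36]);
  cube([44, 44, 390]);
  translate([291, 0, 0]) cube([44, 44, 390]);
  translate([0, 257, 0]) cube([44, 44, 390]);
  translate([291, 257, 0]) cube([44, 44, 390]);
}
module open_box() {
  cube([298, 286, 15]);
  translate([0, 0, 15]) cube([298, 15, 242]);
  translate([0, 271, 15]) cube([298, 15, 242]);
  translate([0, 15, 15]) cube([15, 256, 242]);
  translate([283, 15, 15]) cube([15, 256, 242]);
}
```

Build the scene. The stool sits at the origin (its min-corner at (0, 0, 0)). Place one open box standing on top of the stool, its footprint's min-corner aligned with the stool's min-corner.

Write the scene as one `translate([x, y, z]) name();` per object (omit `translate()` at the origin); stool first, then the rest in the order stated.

stool();
translate([0, 0, 426]) open_box();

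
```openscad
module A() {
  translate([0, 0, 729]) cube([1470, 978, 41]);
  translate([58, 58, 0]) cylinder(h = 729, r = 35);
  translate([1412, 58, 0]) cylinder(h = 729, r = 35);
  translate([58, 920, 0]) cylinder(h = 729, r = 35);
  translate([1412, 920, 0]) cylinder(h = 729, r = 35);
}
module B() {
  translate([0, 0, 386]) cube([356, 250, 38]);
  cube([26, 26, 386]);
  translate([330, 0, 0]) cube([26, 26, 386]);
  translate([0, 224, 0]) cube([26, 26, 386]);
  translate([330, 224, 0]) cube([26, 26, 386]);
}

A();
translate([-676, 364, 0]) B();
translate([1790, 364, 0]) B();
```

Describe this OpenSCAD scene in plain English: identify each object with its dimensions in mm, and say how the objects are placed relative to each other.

A is a table with a 1470×978 mm rectangular top, 41 mm thick, top surface at z = 770 mm, supported by four round legs of 70 mm diameter, each leg's bounding box inset 23 mm from the nearest pair of top edges, running from the floor.

B is a simple wooden stool: a rectangular seat 356 mm (x) by 250 mm (y), 38 mm thick, top face at z = 424 mm, on four square legs, each 26×26 mm in cross-section. The legs rest on z = 0, each flush with a corner of the seat.

Two stools sit around the table at the −x, +x sides.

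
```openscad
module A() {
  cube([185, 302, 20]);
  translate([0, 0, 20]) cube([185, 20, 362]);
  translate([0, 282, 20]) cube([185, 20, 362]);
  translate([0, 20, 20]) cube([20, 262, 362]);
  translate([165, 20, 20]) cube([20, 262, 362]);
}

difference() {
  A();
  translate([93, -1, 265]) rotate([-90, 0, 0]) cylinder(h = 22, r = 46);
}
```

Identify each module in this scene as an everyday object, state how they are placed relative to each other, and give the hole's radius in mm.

A is an open box. The open box has a circular hole through its front wall. The hole's radius is 46 mm.

The subtracted cylinder has r = 46 mm.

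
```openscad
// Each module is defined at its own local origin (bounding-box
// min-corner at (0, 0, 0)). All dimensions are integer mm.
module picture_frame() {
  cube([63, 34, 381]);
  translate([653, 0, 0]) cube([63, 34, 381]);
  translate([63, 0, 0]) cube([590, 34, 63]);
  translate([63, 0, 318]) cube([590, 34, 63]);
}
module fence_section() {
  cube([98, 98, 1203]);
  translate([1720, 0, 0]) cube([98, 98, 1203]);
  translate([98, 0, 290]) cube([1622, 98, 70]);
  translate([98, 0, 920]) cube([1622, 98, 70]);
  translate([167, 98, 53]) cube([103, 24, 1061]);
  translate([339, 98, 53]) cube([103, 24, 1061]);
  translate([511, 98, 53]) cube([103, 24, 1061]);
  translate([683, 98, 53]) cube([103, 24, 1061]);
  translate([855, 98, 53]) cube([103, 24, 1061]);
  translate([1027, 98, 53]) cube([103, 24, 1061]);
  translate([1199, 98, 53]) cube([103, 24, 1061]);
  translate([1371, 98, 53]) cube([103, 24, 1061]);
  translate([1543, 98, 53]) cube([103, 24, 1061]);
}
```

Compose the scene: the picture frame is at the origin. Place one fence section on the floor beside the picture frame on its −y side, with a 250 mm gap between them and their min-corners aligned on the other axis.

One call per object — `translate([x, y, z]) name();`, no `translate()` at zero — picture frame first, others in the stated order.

picture_frame();
translate([0, -372, 0]) fence_section();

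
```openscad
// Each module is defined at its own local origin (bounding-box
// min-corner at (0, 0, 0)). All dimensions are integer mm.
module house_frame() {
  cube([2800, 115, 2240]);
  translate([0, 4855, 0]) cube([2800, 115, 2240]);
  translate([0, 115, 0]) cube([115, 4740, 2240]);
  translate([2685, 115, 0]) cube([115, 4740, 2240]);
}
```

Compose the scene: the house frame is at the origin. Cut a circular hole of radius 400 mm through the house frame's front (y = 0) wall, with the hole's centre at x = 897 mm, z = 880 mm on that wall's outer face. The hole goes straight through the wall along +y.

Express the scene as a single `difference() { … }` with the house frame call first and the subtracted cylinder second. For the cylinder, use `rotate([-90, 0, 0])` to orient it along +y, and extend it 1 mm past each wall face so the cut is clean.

difference() {
  house_frame();
  translate([897, -1, 880]) rotate([-90, 0, 0]) cylinder(h = 117, r = 400);
}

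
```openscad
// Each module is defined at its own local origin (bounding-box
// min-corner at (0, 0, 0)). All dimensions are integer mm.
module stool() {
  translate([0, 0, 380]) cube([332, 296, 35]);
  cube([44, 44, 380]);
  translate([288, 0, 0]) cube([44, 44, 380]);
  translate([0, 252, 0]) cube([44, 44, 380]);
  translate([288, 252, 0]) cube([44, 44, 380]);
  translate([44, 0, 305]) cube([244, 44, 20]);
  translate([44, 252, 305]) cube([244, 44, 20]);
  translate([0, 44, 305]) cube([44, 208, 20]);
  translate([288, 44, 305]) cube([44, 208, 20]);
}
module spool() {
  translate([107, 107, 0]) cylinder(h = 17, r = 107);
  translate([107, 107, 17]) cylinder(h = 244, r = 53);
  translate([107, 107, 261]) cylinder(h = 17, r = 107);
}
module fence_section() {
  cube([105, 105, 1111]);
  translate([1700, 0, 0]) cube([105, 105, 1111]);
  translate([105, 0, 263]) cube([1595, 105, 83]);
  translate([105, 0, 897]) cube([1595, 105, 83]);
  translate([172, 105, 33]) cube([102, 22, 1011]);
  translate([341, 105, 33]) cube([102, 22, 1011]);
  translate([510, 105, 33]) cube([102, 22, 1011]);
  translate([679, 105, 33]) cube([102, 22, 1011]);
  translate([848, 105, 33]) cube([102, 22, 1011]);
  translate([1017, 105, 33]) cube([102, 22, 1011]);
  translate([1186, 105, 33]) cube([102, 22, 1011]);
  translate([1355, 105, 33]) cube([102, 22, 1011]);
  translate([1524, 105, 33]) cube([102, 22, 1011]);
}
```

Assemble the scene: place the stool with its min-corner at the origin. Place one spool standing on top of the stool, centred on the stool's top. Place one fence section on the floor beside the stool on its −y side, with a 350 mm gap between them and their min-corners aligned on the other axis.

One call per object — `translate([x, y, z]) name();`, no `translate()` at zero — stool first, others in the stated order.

stool();
translate([59, 41, 415]) spool();
translate([0, -477, 0]) fence_section();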